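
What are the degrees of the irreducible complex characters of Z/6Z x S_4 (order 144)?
Dimensions: 1, 1, 1, 1, 1, 1, 1, 1, 1, 1, 1, 1, 2, 2, 2, 2, 2, 2, 3, 3, 3, 3, 3, 3, 3, 3, 3, 3, 3, 3

Solution. There are 30 irreducibles (= number of conjugacy classes). Their dimensions d_i satisfy sum d_i^2 = |G| = 144: 1 + 1 + 1 + 1 + 1 + 1 + 1 + 1 + 1 + 1 + 1 + 1 + 4 + 4 + 4 + 4 + 4 + 4 + 9 + 9 + 9 + 9 + 9 + 9 + 9 + 9 + 9 + 9 + 9 + 9 = 144. (For the product with Z/6Z: each of the 6 1-dim characters of Z/6Z tensors with each irrep of S_4, giving 6 copies of each S_4-dimension.)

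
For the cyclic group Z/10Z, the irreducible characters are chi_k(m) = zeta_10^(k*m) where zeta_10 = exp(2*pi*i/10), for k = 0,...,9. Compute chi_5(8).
chi_5(8) = zeta_10^40 = 1

Why: chi_5(8) = zeta_10^(5*8) = zeta_10^40. Since zeta_10^10 = 1, this equals zeta_10^0 = exp(2*pi*i*0/10) = 1.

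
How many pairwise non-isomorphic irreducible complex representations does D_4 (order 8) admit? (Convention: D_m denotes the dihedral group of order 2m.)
5

Details: The number of irreducible complex representations of a finite group equals its number of conjugacy classes. D_4 has 5 conjugacy classes (n/2 + 3 for n even), so D_4 (order 8) has exactly 5 irreducible complex representations.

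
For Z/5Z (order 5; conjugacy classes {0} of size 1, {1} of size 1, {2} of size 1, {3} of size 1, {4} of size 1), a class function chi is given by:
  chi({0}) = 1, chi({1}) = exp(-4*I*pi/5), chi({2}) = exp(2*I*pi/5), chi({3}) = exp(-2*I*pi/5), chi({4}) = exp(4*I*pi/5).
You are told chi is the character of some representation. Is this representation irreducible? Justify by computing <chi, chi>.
Irreducible: <chi, chi> = 1.

Details: <chi, chi> = (1/|G|) sum_C |C| * |chi(C)|^2 = (1/5)[1*|1|^2 + 1*|exp(-4*I*pi/5)|^2 + 1*|exp(2*I*pi/5)|^2 + 1*|exp(-2*I*pi/5)|^2 + 1*|exp(4*I*pi/5)|^2]
  = (1/5)[(1) + (1) + (1) + (1) + (1)] = 5/5 = 1.
(Exp terms are combined using exp(i*s)*conj(exp(i*t)) = exp(i*(s-t)), and sums of them are collapsed using the identity that for every m > 1 the m distinct m-th roots of unity sum to 0, e.g. 1 + exp(2*I*pi/3) + exp(-2*I*pi/3) = 0.)
A character is irreducible iff <chi, chi> = 1, so this representation is irreducible.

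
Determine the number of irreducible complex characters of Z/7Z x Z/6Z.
42

The number of irreducible complex representations of a finite group equals its number of conjugacy classes. Z/7Z x Z/6Z is abelian of order 42, so every element is its own conjugacy class: 42 classes, so Z/7Z x Z/6Z (order 42) has exactly 42 irreducible complex representations.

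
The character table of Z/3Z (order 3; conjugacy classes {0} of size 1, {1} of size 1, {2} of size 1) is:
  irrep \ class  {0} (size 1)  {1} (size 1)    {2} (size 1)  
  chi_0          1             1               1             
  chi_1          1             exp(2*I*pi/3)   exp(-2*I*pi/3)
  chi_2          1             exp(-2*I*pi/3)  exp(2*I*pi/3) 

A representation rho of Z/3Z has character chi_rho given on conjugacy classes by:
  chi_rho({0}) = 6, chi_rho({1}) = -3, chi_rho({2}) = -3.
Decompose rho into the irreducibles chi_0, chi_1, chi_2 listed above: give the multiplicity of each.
Multiplicities: chi_0: 0, chi_1: 3, chi_2: 3.

Argument: Use <chi_rho, chi> = (1/|G|) sum_C |C| * chi_rho(C) * conj(chi(C)) with |G| = 3 for each irreducible chi in the table:
  <chi_rho, chi_0> = (1/3)[1*(6)*conj(1) + 1*(-3)*conj(1) + 1*(-3)*conj(1)]
      = (1/3)[(6) + (-3) + (-3)] = 0/3 = 0
  <chi_rho, chi_1> = (1/3)[1*(6)*conj(1) + 1*(-3)*conj(exp(2*I*pi/3)) + 1*(-3)*conj(exp(-2*I*pi/3))]
      = (1/3)[(6) + (3 + 3*exp(2*I*pi/3)) + (3 + 3*exp(-2*I*pi/3))] = 9/3 = 3
  <chi_rho, chi_2> = (1/3)[1*(6)*conj(1) + 1*(-3)*conj(exp(-2*I*pi/3)) + 1*(-3)*conj(exp(2*I*pi/3))]
      = (1/3)[(6) + (3 + 3*exp(-2*I*pi/3)) + (3 + 3*exp(2*I*pi/3))] = 9/3 = 3
(Exp terms are combined using exp(i*s)*conj(exp(i*t)) = exp(i*(s-t)), and sums of them are collapsed using the identity that for every m > 1 the m distinct m-th roots of unity sum to 0, e.g. 1 + exp(2*I*pi/3) + exp(-2*I*pi/3) = 0.)
Dimension check: dim(rho) = sum (mult * dim) = 0*1 + 3*1 + 3*1 = 6 = chi_rho(e) = 6.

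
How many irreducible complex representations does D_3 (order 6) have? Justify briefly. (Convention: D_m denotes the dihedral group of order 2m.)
3

Why: The number of irreducible complex representations of a finite group equals its number of conjugacy classes. D_3 has 3 conjugacy classes ((n+3)/2 for n odd), so D_3 (order 6) has exactly 3 irreducible complex representations.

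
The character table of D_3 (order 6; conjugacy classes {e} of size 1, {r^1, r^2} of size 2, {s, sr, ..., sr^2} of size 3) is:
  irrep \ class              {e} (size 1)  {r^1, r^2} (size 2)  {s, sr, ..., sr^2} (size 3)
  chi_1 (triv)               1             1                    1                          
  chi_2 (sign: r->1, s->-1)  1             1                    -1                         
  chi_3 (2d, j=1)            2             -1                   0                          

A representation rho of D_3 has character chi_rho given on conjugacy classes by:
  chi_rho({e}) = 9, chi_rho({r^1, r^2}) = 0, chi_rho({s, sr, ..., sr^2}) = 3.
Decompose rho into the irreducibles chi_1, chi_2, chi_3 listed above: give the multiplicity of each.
Multiplicities: chi_1: 3, chi_2: 0, chi_3: 3.

Working: Use <chi_rho, chi> = (1/|G|) sum_C |C| * chi_rho(C) * conj(chi(C)) with |G| = 6 for each irreducible chi in the table:
  <chi_rho, chi_1> = (1/6)[1*(9)*conj(1) + 2*(0)*conj(1) + 3*(3)*conj(1)]
      = (1/6)[(9) + (0) + (9)] = 18/6 = 3
  <chi_rho, chi_2> = (1/6)[1*(9)*conj(1) + 2*(0)*conj(1) + 3*(3)*conj(-1)]
      = (1/6)[(9) + (0) + (-9)] = 0/6 = 0
  <chi_rho, chi_3> = (1/6)[1*(9)*conj(2) + 2*(0)*conj(-1) + 3*(3)*conj(0)]
      = (1/6)[(18) + (0) + (0)] = 18/6 = 3
Dimension check: dim(rho) = sum (mult * dim) = 3*1 + 0*1 + 3*2 = 9 = chi_rho(e) = 9.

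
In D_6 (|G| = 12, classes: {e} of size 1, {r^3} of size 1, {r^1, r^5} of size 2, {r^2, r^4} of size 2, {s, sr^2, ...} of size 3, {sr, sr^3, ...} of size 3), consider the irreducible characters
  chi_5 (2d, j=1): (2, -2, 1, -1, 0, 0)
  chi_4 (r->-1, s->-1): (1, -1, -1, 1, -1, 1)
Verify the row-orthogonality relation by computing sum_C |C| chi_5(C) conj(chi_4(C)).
Sum = 0; so <chi_5, chi_4> = 0 (distinct irreducibles are orthogonal).

Why: Compute term by term over conjugacy classes (|C| * chi_5(C) * conj(chi_4(C))):
  1*(2)*conj(1) + 1*(-2)*conj(-1) + 2*(1)*conj(-1) + 2*(-1)*conj(1) + 3*(0)*conj(-1) + 3*(0)*conj(1)
  = (2) + (2) + (-2) + (-2) + (0) + (0)
  = 0.
Dividing by |G| = 12 gives 0/12 = 0, matching the row-orthogonality relation <chi_5, chi_4> = [chi_5 = chi_4].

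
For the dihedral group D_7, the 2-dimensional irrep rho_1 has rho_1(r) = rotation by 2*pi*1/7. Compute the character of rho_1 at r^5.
chi_{rho_1}(r^5) = 2*cos(2*pi*1*5/7) = -2*cos(3*pi/7)

Why: rho_1(r^5) is rotation by angle 2*pi*1*5/7, whose trace is 2*cos(2*pi*1*5/7) = -2*cos(3*pi/7).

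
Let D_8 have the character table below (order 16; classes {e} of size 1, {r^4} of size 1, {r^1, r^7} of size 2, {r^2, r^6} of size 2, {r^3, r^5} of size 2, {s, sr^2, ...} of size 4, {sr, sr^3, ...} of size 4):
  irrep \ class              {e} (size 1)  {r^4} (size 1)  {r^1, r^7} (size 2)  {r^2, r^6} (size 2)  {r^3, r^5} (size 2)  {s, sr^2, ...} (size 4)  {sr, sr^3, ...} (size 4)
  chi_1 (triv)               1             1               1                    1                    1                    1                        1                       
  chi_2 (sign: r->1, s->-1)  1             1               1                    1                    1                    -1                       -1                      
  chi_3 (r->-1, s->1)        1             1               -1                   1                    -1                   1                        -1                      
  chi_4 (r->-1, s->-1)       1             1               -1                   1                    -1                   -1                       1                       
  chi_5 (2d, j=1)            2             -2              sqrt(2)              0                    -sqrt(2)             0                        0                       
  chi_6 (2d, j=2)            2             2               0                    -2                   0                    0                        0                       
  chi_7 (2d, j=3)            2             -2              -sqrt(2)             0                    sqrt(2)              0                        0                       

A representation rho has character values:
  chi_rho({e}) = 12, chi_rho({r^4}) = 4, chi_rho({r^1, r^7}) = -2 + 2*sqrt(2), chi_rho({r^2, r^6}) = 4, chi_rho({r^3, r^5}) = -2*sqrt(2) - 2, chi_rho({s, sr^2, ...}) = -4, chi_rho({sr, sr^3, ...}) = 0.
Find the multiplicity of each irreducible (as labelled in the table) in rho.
Multiplicities: chi_1: 0, chi_2: 2, chi_3: 1, chi_4: 3, chi_5: 2, chi_6: 1, chi_7: 0.

Solution. Use <chi_rho, chi> = (1/|G|) sum_C |C| * chi_rho(C) * conj(chi(C)) with |G| = 16 for each irreducible chi in the table:
  <chi_rho, chi_1> = (1/16)[1*(12)*conj(1) + 1*(4)*conj(1) + 2*(-2 + 2*sqrt(2))*conj(1) + 2*(4)*conj(1) + 2*(-2*sqrt(2) - 2)*conj(1) + 4*(-4)*conj(1) + 4*(0)*conj(1)]
      = (1/16)[(12) + (4) + (-4 + 4*sqrt(2)) + (8) + (-4*sqrt(2) - 4) + (-16) + (0)] = 0/16 = 0
  <chi_rho, chi_2> = (1/16)[1*(12)*conj(1) + 1*(4)*conj(1) + 2*(-2 + 2*sqrt(2))*conj(1) + 2*(4)*conj(1) + 2*(-2*sqrt(2) - 2)*conj(1) + 4*(-4)*conj(-1) + 4*(0)*conj(-1)]
      = (1/16)[(12) + (4) + (-4 + 4*sqrt(2)) + (8) + (-4*sqrt(2) - 4) + (16) + (0)] = 32/16 = 2
  <chi_rho, chi_3> = (1/16)[1*(12)*conj(1) + 1*(4)*conj(1) + 2*(-2 + 2*sqrt(2))*conj(-1) + 2*(4)*conj(1) + 2*(-2*sqrt(2) - 2)*conj(-1) + 4*(-4)*conj(1) + 4*(0)*conj(-1)]
      = (1/16)[(12) + (4) + (4 - 4*sqrt(2)) + (8) + (4 + 4*sqrt(2)) + (-16) + (0)] = 16/16 = 1
  <chi_rho, chi_4> = (1/16)[1*(12)*conj(1) + 1*(4)*conj(1) + 2*(-2 + 2*sqrt(2))*conj(-1) + 2*(4)*conj(1) + 2*(-2*sqrt(2) - 2)*conj(-1) + 4*(-4)*conj(-1) + 4*(0)*conj(1)]
      = (1/16)[(12) + (4) + (4 - 4*sqrt(2)) + (8) + (4 + 4*sqrt(2)) + (16) + (0)] = 48/16 = 3
  <chi_rho, chi_5> = (1/16)[1*(12)*conj(2) + 1*(4)*conj(-2) + 2*(-2 + 2*sqrt(2))*conj(sqrt(2)) + 2*(4)*conj(0) + 2*(-2*sqrt(2) - 2)*conj(-sqrt(2)) + 4*(-4)*conj(0) + 4*(0)*conj(0)]
      = (1/16)[(24) + (-8) + (8 - 4*sqrt(2)) + (0) + (4*sqrt(2) + 8) + (0) + (0)] = 32/16 = 2
  <chi_rho, chi_6> = (1/16)[1*(12)*conj(2) + 1*(4)*conj(2) + 2*(-2 + 2*sqrt(2))*conj(0) + 2*(4)*conj(-2) + 2*(-2*sqrt(2) - 2)*conj(0) + 4*(-4)*conj(0) + 4*(0)*conj(0)]
      = (1/16)[(24) + (8) + (0) + (-16) + (0) + (0) + (0)] = 16/16 = 1
  <chi_rho, chi_7> = (1/16)[1*(12)*conj(2) + 1*(4)*conj(-2) + 2*(-2 + 2*sqrt(2))*conj(-sqrt(2)) + 2*(4)*conj(0) + 2*(-2*sqrt(2) - 2)*conj(sqrt(2)) + 4*(-4)*conj(0) + 4*(0)*conj(0)]
      = (1/16)[(24) + (-8) + (-8 + 4*sqrt(2)) + (0) + (-8 - 4*sqrt(2)) + (0) + (0)] = 0/16 = 0
Dimension check: dim(rho) = sum (mult * dim) = 0*1 + 2*1 + 1*1 + 3*1 + 2*2 + 1*2 + 0*2 = 12 = chi_rho(e) = 12.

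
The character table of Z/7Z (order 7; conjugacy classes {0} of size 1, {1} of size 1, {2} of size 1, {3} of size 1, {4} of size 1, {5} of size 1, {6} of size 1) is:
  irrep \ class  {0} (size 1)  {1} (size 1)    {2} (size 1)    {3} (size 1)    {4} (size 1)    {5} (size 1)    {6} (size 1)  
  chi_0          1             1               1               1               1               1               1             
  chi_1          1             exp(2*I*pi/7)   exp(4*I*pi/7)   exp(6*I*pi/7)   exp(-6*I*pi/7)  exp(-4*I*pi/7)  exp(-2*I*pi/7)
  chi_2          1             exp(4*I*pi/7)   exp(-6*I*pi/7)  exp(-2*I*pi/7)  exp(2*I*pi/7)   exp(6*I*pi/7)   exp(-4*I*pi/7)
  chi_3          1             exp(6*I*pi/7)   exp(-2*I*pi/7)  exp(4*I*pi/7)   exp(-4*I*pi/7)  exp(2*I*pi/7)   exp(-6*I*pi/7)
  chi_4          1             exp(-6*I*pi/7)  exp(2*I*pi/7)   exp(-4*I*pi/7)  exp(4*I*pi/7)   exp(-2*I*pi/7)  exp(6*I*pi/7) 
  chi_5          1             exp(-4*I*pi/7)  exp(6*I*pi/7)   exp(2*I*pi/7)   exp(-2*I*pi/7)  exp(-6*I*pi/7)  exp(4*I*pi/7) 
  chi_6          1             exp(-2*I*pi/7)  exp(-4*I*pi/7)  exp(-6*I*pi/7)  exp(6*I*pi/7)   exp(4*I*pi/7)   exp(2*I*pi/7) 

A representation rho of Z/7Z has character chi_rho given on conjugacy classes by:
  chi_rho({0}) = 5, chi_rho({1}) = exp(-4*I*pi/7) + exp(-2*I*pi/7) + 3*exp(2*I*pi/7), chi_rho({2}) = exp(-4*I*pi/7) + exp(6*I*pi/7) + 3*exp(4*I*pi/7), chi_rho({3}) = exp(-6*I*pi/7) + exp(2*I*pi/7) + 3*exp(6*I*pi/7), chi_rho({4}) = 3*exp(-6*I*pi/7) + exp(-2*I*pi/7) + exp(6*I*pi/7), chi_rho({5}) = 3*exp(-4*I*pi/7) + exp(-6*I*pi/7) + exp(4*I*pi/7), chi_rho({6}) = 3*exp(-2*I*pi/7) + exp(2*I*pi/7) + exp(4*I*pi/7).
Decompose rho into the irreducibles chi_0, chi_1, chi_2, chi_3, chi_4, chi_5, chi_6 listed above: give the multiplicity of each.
Multiplicities: chi_0: 0, chi_1: 3, chi_2: 0, chi_3: 0, chi_4: 0, chi_5: 1, chi_6: 1.

Solution. Use <chi_rho, chi> = (1/|G|) sum_C |C| * chi_rho(C) * conj(chi(C)) with |G| = 7 for each irreducible chi in the table:
  <chi_rho, chi_0> = (1/7)[1*(5)*conj(1) + 1*(exp(-4*I*pi/7) + exp(-2*I*pi/7) + 3*exp(2*I*pi/7))*conj(1) + 1*(exp(-4*I*pi/7) + exp(6*I*pi/7) + 3*exp(4*I*pi/7))*conj(1) + 1*(exp(-6*I*pi/7) + exp(2*I*pi/7) + 3*exp(6*I*pi/7))*conj(1) + 1*(3*exp(-6*I*pi/7) + exp(-2*I*pi/7) + exp(6*I*pi/7))*conj(1) + 1*(3*exp(-4*I*pi/7) + exp(-6*I*pi/7) + exp(4*I*pi/7))*conj(1) + 1*(3*exp(-2*I*pi/7) + exp(2*I*pi/7) + exp(4*I*pi/7))*conj(1)]
      = (1/7)[(5) + (exp(-4*I*pi/7) + exp(-2*I*pi/7) + 3*exp(2*I*pi/7)) + (exp(-4*I*pi/7) + exp(6*I*pi/7) + 3*exp(4*I*pi/7)) + (exp(-6*I*pi/7) + exp(2*I*pi/7) + 3*exp(6*I*pi/7)) + (3*exp(-6*I*pi/7) + exp(-2*I*pi/7) + exp(6*I*pi/7)) + (3*exp(-4*I*pi/7) + exp(-6*I*pi/7) + exp(4*I*pi/7)) + (3*exp(-2*I*pi/7) + exp(2*I*pi/7) + exp(4*I*pi/7))] = 0/7 = 0
  <chi_rho, chi_1> = (1/7)[1*(5)*conj(1) + 1*(exp(-4*I*pi/7) + exp(-2*I*pi/7) + 3*exp(2*I*pi/7))*conj(exp(2*I*pi/7)) + 1*(exp(-4*I*pi/7) + exp(6*I*pi/7) + 3*exp(4*I*pi/7))*conj(exp(4*I*pi/7)) + 1*(exp(-6*I*pi/7) + exp(2*I*pi/7) + 3*exp(6*I*pi/7))*conj(exp(6*I*pi/7)) + 1*(3*exp(-6*I*pi/7) + exp(-2*I*pi/7) + exp(6*I*pi/7))*conj(exp(-6*I*pi/7)) + 1*(3*exp(-4*I*pi/7) + exp(-6*I*pi/7) + exp(4*I*pi/7))*conj(exp(-4*I*pi/7)) + 1*(3*exp(-2*I*pi/7) + exp(2*I*pi/7) + exp(4*I*pi/7))*conj(exp(-2*I*pi/7))]
      = (1/7)[(5) + (3 + exp(-4*I*pi/7) + exp(-6*I*pi/7)) + (3 + exp(6*I*pi/7) + exp(2*I*pi/7)) + (3 + exp(-4*I*pi/7) + exp(2*I*pi/7)) + (3 + exp(-2*I*pi/7) + exp(4*I*pi/7)) + (3 + exp(-2*I*pi/7) + exp(-6*I*pi/7)) + (3 + exp(6*I*pi/7) + exp(4*I*pi/7))] = 21/7 = 3
  <chi_rho, chi_2> = (1/7)[1*(5)*conj(1) + 1*(exp(-4*I*pi/7) + exp(-2*I*pi/7) + 3*exp(2*I*pi/7))*conj(exp(4*I*pi/7)) + 1*(exp(-4*I*pi/7) + exp(6*I*pi/7) + 3*exp(4*I*pi/7))*conj(exp(-6*I*pi/7)) + 1*(exp(-6*I*pi/7) + exp(2*I*pi/7) + 3*exp(6*I*pi/7))*conj(exp(-2*I*pi/7)) + 1*(3*exp(-6*I*pi/7) + exp(-2*I*pi/7) + exp(6*I*pi/7))*conj(exp(2*I*pi/7)) + 1*(3*exp(-4*I*pi/7) + exp(-6*I*pi/7) + exp(4*I*pi/7))*conj(exp(6*I*pi/7)) + 1*(3*exp(-2*I*pi/7) + exp(2*I*pi/7) + exp(4*I*pi/7))*conj(exp(-4*I*pi/7))]
      = (1/7)[(5) + (3*exp(-2*I*pi/7) + exp(-6*I*pi/7) + exp(6*I*pi/7)) + (3*exp(-4*I*pi/7) + exp(-2*I*pi/7) + exp(2*I*pi/7)) + (3*exp(-6*I*pi/7) + exp(-4*I*pi/7) + exp(4*I*pi/7)) + (exp(-4*I*pi/7) + exp(4*I*pi/7) + 3*exp(6*I*pi/7)) + (exp(-2*I*pi/7) + exp(2*I*pi/7) + 3*exp(4*I*pi/7)) + (exp(-6*I*pi/7) + exp(6*I*pi/7) + 3*exp(2*I*pi/7))] = 0/7 = 0
  <chi_rho, chi_3> = (1/7)[1*(5)*conj(1) + 1*(exp(-4*I*pi/7) + exp(-2*I*pi/7) + 3*exp(2*I*pi/7))*conj(exp(6*I*pi/7)) + 1*(exp(-4*I*pi/7) + exp(6*I*pi/7) + 3*exp(4*I*pi/7))*conj(exp(-2*I*pi/7)) + 1*(exp(-6*I*pi/7) + exp(2*I*pi/7) + 3*exp(6*I*pi/7))*conj(exp(4*I*pi/7)) + 1*(3*exp(-6*I*pi/7) + exp(-2*I*pi/7) + exp(6*I*pi/7))*conj(exp(-4*I*pi/7)) + 1*(3*exp(-4*I*pi/7) + exp(-6*I*pi/7) + exp(4*I*pi/7))*conj(exp(2*I*pi/7)) + 1*(3*exp(-2*I*pi/7) + exp(2*I*pi/7) + exp(4*I*pi/7))*conj(exp(-6*I*pi/7))]
      = (1/7)[(5) + (3*exp(-4*I*pi/7) + exp(6*I*pi/7) + exp(4*I*pi/7)) + (exp(-2*I*pi/7) + exp(-6*I*pi/7) + 3*exp(6*I*pi/7)) + (exp(-2*I*pi/7) + exp(4*I*pi/7) + 3*exp(2*I*pi/7)) + (3*exp(-2*I*pi/7) + exp(-4*I*pi/7) + exp(2*I*pi/7)) + (3*exp(-6*I*pi/7) + exp(6*I*pi/7) + exp(2*I*pi/7)) + (exp(-4*I*pi/7) + exp(-6*I*pi/7) + 3*exp(4*I*pi/7))] = 0/7 = 0
  <chi_rho, chi_4> = (1/7)[1*(5)*conj(1) + 1*(exp(-4*I*pi/7) + exp(-2*I*pi/7) + 3*exp(2*I*pi/7))*conj(exp(-6*I*pi/7)) + 1*(exp(-4*I*pi/7) + exp(6*I*pi/7) + 3*exp(4*I*pi/7))*conj(exp(2*I*pi/7)) + 1*(exp(-6*I*pi/7) + exp(2*I*pi/7) + 3*exp(6*I*pi/7))*conj(exp(-4*I*pi/7)) + 1*(3*exp(-6*I*pi/7) + exp(-2*I*pi/7) + exp(6*I*pi/7))*conj(exp(4*I*pi/7)) + 1*(3*exp(-4*I*pi/7) + exp(-6*I*pi/7) + exp(4*I*pi/7))*conj(exp(-2*I*pi/7)) + 1*(3*exp(-2*I*pi/7) + exp(2*I*pi/7) + exp(4*I*pi/7))*conj(exp(6*I*pi/7))]
      = (1/7)[(5) + (3*exp(-6*I*pi/7) + exp(2*I*pi/7) + exp(4*I*pi/7)) + (exp(-6*I*pi/7) + exp(4*I*pi/7) + 3*exp(2*I*pi/7)) + (3*exp(-4*I*pi/7) + exp(-2*I*pi/7) + exp(6*I*pi/7)) + (exp(-6*I*pi/7) + exp(2*I*pi/7) + 3*exp(4*I*pi/7)) + (3*exp(-2*I*pi/7) + exp(-4*I*pi/7) + exp(6*I*pi/7)) + (exp(-4*I*pi/7) + exp(-2*I*pi/7) + 3*exp(6*I*pi/7))] = 0/7 = 0
  <chi_rho, chi_5> = (1/7)[1*(5)*conj(1) + 1*(exp(-4*I*pi/7) + exp(-2*I*pi/7) + 3*exp(2*I*pi/7))*conj(exp(-4*I*pi/7)) + 1*(exp(-4*I*pi/7) + exp(6*I*pi/7) + 3*exp(4*I*pi/7))*conj(exp(6*I*pi/7)) + 1*(exp(-6*I*pi/7) + exp(2*I*pi/7) + 3*exp(6*I*pi/7))*conj(exp(2*I*pi/7)) + 1*(3*exp(-6*I*pi/7) + exp(-2*I*pi/7) + exp(6*I*pi/7))*conj(exp(-2*I*pi/7)) + 1*(3*exp(-4*I*pi/7) + exp(-6*I*pi/7) + exp(4*I*pi/7))*conj(exp(-6*I*pi/7)) + 1*(3*exp(-2*I*pi/7) + exp(2*I*pi/7) + exp(4*I*pi/7))*conj(exp(4*I*pi/7))]
      = (1/7)[(5) + (1 + exp(2*I*pi/7) + 3*exp(6*I*pi/7)) + (1 + 3*exp(-2*I*pi/7) + exp(4*I*pi/7)) + (1 + exp(6*I*pi/7) + 3*exp(4*I*pi/7)) + (1 + 3*exp(-4*I*pi/7) + exp(-6*I*pi/7)) + (1 + exp(-4*I*pi/7) + 3*exp(2*I*pi/7)) + (1 + 3*exp(-6*I*pi/7) + exp(-2*I*pi/7))] = 7/7 = 1
  <chi_rho, chi_6> = (1/7)[1*(5)*conj(1) + 1*(exp(-4*I*pi/7) + exp(-2*I*pi/7) + 3*exp(2*I*pi/7))*conj(exp(-2*I*pi/7)) + 1*(exp(-4*I*pi/7) + exp(6*I*pi/7) + 3*exp(4*I*pi/7))*conj(exp(-4*I*pi/7)) + 1*(exp(-6*I*pi/7) + exp(2*I*pi/7) + 3*exp(6*I*pi/7))*conj(exp(-6*I*pi/7)) + 1*(3*exp(-6*I*pi/7) + exp(-2*I*pi/7) + exp(6*I*pi/7))*conj(exp(6*I*pi/7)) + 1*(3*exp(-4*I*pi/7) + exp(-6*I*pi/7) + exp(4*I*pi/7))*conj(exp(4*I*pi/7)) + 1*(3*exp(-2*I*pi/7) + exp(2*I*pi/7) + exp(4*I*pi/7))*conj(exp(2*I*pi/7))]
      = (1/7)[(5) + (1 + exp(-2*I*pi/7) + 3*exp(4*I*pi/7)) + (1 + 3*exp(-6*I*pi/7) + exp(-4*I*pi/7)) + (1 + 3*exp(-2*I*pi/7) + exp(-6*I*pi/7)) + (1 + exp(6*I*pi/7) + 3*exp(2*I*pi/7)) + (1 + exp(4*I*pi/7) + 3*exp(6*I*pi/7)) + (1 + 3*exp(-4*I*pi/7) + exp(2*I*pi/7))] = 7/7 = 1
(Exp terms are combined using exp(i*s)*conj(exp(i*t)) = exp(i*(s-t)), and sums of them are collapsed using the identity that for every m > 1 the m distinct m-th roots of unity sum to 0, e.g. 1 + exp(2*I*pi/3) + exp(-2*I*pi/3) = 0.)
Dimension check: dim(rho) = sum (mult * dim) = 0*1 + 3*1 + 0*1 + 0*1 + 0*1 + 1*1 + 1*1 = 5 = chi_rho(e) = 5.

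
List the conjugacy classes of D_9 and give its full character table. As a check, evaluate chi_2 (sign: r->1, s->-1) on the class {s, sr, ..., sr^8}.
Conjugacy classes: {e} of size 1, {r^1, r^8} of size 2, {r^2, r^7} of size 2, {r^3, r^6} of size 2, {r^4, r^5} of size 2, {s, sr, ..., sr^8} of size 9.
Character table:
  irrep \ class              {e} (size 1)  {r^1, r^8} (size 2)  {r^2, r^7} (size 2)  {r^3, r^6} (size 2)  {r^4, r^5} (size 2)  {s, sr, ..., sr^8} (size 9)
  chi_1 (triv)               1             1                    1                    1                    1                    1                          
  chi_2 (sign: r->1, s->-1)  1             1                    1                    1                    1                    -1                         
  chi_3 (2d, j=1)            2             2*cos(2*pi/9)        2*cos(4*pi/9)        -1                   -2*cos(pi/9)         0                          
  chi_4 (2d, j=2)            2             2*cos(4*pi/9)        -2*cos(pi/9)         -1                   2*cos(2*pi/9)        0                          
  chi_5 (2d, j=3)            2             -1                   -1                   2                    -1                   0                          
  chi_6 (2d, j=4)            2             -2*cos(pi/9)         2*cos(2*pi/9)        -1                   2*cos(4*pi/9)        0                          

Spot check: chi_2 (sign: r->1, s->-1) on {s, sr, ..., sr^8} = -1.

Argument: D_9 has order 2*9 = 18 with 6 conjugacy classes, hence 6 irreducibles. Sum of squared dims 1 + 1 + 4 + 4 + 4 + 4 = 18 = |G|. Linear characters come from the abelianisation; the 2-dimensional irreps have character r^k -> 2*cos(2*pi*j*k/9), reflections -> 0.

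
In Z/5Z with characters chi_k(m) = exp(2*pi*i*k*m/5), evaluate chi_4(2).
chi_4(2) = zeta_5^8 = exp(-4*I*pi/5)

Working: chi_4(2) = zeta_5^(4*2) = zeta_5^8. Since zeta_5^5 = 1, this equals zeta_5^3 = exp(2*pi*i*3/5) = exp(-4*I*pi/5).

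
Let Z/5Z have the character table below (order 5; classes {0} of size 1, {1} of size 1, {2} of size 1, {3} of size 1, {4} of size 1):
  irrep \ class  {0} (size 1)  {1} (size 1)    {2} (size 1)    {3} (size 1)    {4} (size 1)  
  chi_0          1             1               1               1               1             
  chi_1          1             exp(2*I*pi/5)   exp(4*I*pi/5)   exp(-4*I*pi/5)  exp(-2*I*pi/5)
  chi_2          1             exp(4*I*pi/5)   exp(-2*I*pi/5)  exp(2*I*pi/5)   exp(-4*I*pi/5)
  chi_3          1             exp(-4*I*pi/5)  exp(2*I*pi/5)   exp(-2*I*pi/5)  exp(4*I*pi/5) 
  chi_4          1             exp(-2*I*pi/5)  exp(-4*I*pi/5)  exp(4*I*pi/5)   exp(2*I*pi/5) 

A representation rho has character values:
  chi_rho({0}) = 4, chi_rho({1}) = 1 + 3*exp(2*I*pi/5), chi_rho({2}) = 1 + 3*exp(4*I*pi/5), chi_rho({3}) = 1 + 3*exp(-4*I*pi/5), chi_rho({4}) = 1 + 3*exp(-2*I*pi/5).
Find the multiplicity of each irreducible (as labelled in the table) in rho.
Multiplicities: chi_0: 1, chi_1: 3, chi_2: 0, chi_3: 0, chi_4: 0.

Solution. Use <chi_rho, chi> = (1/|G|) sum_C |C| * chi_rho(C) * conj(chi(C)) with |G| = 5 for each irreducible chi in the table:
  <chi_rho, chi_0> = (1/5)[1*(4)*conj(1) + 1*(1 + 3*exp(2*I*pi/5))*conj(1) + 1*(1 + 3*exp(4*I*pi/5))*conj(1) + 1*(1 + 3*exp(-4*I*pi/5))*conj(1) + 1*(1 + 3*exp(-2*I*pi/5))*conj(1)]
      = (1/5)[(4) + (1 + 3*exp(2*I*pi/5)) + (1 + 3*exp(4*I*pi/5)) + (1 + 3*exp(-4*I*pi/5)) + (1 + 3*exp(-2*I*pi/5))] = 5/5 = 1
  <chi_rho, chi_1> = (1/5)[1*(4)*conj(1) + 1*(1 + 3*exp(2*I*pi/5))*conj(exp(2*I*pi/5)) + 1*(1 + 3*exp(4*I*pi/5))*conj(exp(4*I*pi/5)) + 1*(1 + 3*exp(-4*I*pi/5))*conj(exp(-4*I*pi/5)) + 1*(1 + 3*exp(-2*I*pi/5))*conj(exp(-2*I*pi/5))]
      = (1/5)[(4) + (3 + exp(-2*I*pi/5)) + (3 + exp(-4*I*pi/5)) + (3 + exp(4*I*pi/5)) + (3 + exp(2*I*pi/5))] = 15/5 = 3
  <chi_rho, chi_2> = (1/5)[1*(4)*conj(1) + 1*(1 + 3*exp(2*I*pi/5))*conj(exp(4*I*pi/5)) + 1*(1 + 3*exp(4*I*pi/5))*conj(exp(-2*I*pi/5)) + 1*(1 + 3*exp(-4*I*pi/5))*conj(exp(2*I*pi/5)) + 1*(1 + 3*exp(-2*I*pi/5))*conj(exp(-4*I*pi/5))]
      = (1/5)[(4) + (3*exp(-2*I*pi/5) + exp(-4*I*pi/5)) + (3*exp(-4*I*pi/5) + exp(2*I*pi/5)) + (exp(-2*I*pi/5) + 3*exp(4*I*pi/5)) + (exp(4*I*pi/5) + 3*exp(2*I*pi/5))] = 0/5 = 0
  <chi_rho, chi_3> = (1/5)[1*(4)*conj(1) + 1*(1 + 3*exp(2*I*pi/5))*conj(exp(-4*I*pi/5)) + 1*(1 + 3*exp(4*I*pi/5))*conj(exp(2*I*pi/5)) + 1*(1 + 3*exp(-4*I*pi/5))*conj(exp(-2*I*pi/5)) + 1*(1 + 3*exp(-2*I*pi/5))*conj(exp(4*I*pi/5))]
      = (1/5)[(4) + (3*exp(-4*I*pi/5) + exp(4*I*pi/5)) + (exp(-2*I*pi/5) + 3*exp(2*I*pi/5)) + (3*exp(-2*I*pi/5) + exp(2*I*pi/5)) + (exp(-4*I*pi/5) + 3*exp(4*I*pi/5))] = 0/5 = 0
  <chi_rho, chi_4> = (1/5)[1*(4)*conj(1) + 1*(1 + 3*exp(2*I*pi/5))*conj(exp(-2*I*pi/5)) + 1*(1 + 3*exp(4*I*pi/5))*conj(exp(-4*I*pi/5)) + 1*(1 + 3*exp(-4*I*pi/5))*conj(exp(4*I*pi/5)) + 1*(1 + 3*exp(-2*I*pi/5))*conj(exp(2*I*pi/5))]
      = (1/5)[(4) + (exp(2*I*pi/5) + 3*exp(4*I*pi/5)) + (3*exp(-2*I*pi/5) + exp(4*I*pi/5)) + (exp(-4*I*pi/5) + 3*exp(2*I*pi/5)) + (3*exp(-4*I*pi/5) + exp(-2*I*pi/5))] = 0/5 = 0
(Exp terms are combined using exp(i*s)*conj(exp(i*t)) = exp(i*(s-t)), and sums of them are collapsed using the identity that for every m > 1 the m distinct m-th roots of unity sum to 0, e.g. 1 + exp(2*I*pi/3) + exp(-2*I*pi/3) = 0.)
Dimension check: dim(rho) = sum (mult * dim) = 1*1 + 3*1 + 0*1 + 0*1 + 0*1 = 4 = chi_rho(e) = 4.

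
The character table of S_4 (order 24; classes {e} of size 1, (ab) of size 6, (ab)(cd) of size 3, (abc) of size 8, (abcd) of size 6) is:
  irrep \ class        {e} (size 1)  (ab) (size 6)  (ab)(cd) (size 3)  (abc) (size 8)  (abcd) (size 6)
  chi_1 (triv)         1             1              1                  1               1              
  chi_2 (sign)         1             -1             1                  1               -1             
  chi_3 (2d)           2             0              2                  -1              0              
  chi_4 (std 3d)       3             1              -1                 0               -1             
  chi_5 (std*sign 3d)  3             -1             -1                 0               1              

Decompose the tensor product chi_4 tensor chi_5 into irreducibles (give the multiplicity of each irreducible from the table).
chi_4 tensor chi_5 = chi_2 + chi_3 + chi_4 + chi_5 (all other irreducibles have multiplicity 0).

Explanation: The character of a tensor product is the pointwise product (chi_4 * chi_5)(C) = chi_4(C) * chi_5(C):
  {e}: (3)*(3), (ab): (1)*(-1), (ab)(cd): (-1)*(-1), (abc): (0)*(0), (abcd): (-1)*(1)
so (chi_4 * chi_5) takes values
  {e} -> 9, (ab) -> -1, (ab)(cd) -> 1, (abc) -> 0, (abcd) -> -1.
Now take the inner product of this character with each irreducible chi from the table, <chi_4*chi_5, chi> = (1/24) sum_C |C| (chi_4*chi_5)(C) conj(chi(C)):
  <chi_4*chi_5, chi_1> = (1/24)[1*(9)*conj(1) + 6*(-1)*conj(1) + 3*(1)*conj(1) + 8*(0)*conj(1) + 6*(-1)*conj(1)]
      = (1/24)[(9) + (-6) + (3) + (0) + (-6)] = 0/24 = 0
  <chi_4*chi_5, chi_2> = (1/24)[1*(9)*conj(1) + 6*(-1)*conj(-1) + 3*(1)*conj(1) + 8*(0)*conj(1) + 6*(-1)*conj(-1)]
      = (1/24)[(9) + (6) + (3) + (0) + (6)] = 24/24 = 1
  <chi_4*chi_5, chi_3> = (1/24)[1*(9)*conj(2) + 6*(-1)*conj(0) + 3*(1)*conj(2) + 8*(0)*conj(-1) + 6*(-1)*conj(0)]
      = (1/24)[(18) + (0) + (6) + (0) + (0)] = 24/24 = 1
  <chi_4*chi_5, chi_4> = (1/24)[1*(9)*conj(3) + 6*(-1)*conj(1) + 3*(1)*conj(-1) + 8*(0)*conj(0) + 6*(-1)*conj(-1)]
      = (1/24)[(27) + (-6) + (-3) + (0) + (6)] = 24/24 = 1
  <chi_4*chi_5, chi_5> = (1/24)[1*(9)*conj(3) + 6*(-1)*conj(-1) + 3*(1)*conj(-1) + 8*(0)*conj(0) + 6*(-1)*conj(1)]
      = (1/24)[(27) + (6) + (-3) + (0) + (-6)] = 24/24 = 1
Hence the multiplicities are chi_2: 1, chi_3: 1, chi_4: 1, chi_5: 1. Dimension check: dim(chi_4)*dim(chi_5) = 3*3 = 9 and sum (mult * dim) = 1*1 + 1*2 + 1*3 + 1*3 = 9.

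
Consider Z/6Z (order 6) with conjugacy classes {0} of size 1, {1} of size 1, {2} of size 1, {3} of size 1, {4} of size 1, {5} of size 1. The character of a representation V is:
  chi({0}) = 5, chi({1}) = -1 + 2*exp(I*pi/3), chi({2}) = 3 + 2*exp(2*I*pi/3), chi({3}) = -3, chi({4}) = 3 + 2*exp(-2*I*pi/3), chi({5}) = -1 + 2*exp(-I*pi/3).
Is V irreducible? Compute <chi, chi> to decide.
Not irreducible (reducible): <chi, chi> = 9 > 1.

Explanation: <chi, chi> = (1/|G|) sum_C |C| * |chi(C)|^2 = (1/6)[1*|5|^2 + 1*|-1 + 2*exp(I*pi/3)|^2 + 1*|3 + 2*exp(2*I*pi/3)|^2 + 1*|-3|^2 + 1*|3 + 2*exp(-2*I*pi/3)|^2 + 1*|-1 + 2*exp(-I*pi/3)|^2]
  = (1/6)[(25) + (3) + (7) + (9) + (7) + (3)] = 54/6 = 9.
(Exp terms are combined using exp(i*s)*conj(exp(i*t)) = exp(i*(s-t)), and sums of them are collapsed using the identity that for every m > 1 the m distinct m-th roots of unity sum to 0, e.g. 1 + exp(2*I*pi/3) + exp(-2*I*pi/3) = 0.)
A character is irreducible iff <chi, chi> = 1, so this representation is reducible.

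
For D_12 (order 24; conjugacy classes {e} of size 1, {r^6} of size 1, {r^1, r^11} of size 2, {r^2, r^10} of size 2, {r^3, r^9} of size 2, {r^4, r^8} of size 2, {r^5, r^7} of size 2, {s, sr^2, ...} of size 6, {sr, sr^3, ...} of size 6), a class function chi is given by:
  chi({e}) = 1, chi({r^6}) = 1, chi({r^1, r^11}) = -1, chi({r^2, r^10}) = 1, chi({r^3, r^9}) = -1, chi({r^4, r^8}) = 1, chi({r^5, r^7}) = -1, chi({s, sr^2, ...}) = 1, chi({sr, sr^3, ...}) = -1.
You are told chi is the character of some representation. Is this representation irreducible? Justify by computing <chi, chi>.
Irreducible: <chi, chi> = 1.

Justification: <chi, chi> = (1/|G|) sum_C |C| * |chi(C)|^2 = (1/24)[1*|1|^2 + 1*|1|^2 + 2*|-1|^2 + 2*|1|^2 + 2*|-1|^2 + 2*|1|^2 + 2*|-1|^2 + 6*|1|^2 + 6*|-1|^2]
  = (1/24)[(1) + (1) + (2) + (2) + (2) + (2) + (2) + (6) + (6)] = 24/24 = 1.
A character is irreducible iff <chi, chi> = 1, so this representation is irreducible.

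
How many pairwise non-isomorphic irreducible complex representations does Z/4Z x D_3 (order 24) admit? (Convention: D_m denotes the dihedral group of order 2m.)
12

Working: The number of irreducible complex representations of a finite group equals its number of conjugacy classes. For a direct product, #classes(G x H) = #classes(G) * #classes(H). Z/4Z has 4 classes (abelian), D_3 has 3 classes, so 4 * 3 = 12, so Z/4Z x D_3 (order 24) has exactly 12 irreducible complex representations.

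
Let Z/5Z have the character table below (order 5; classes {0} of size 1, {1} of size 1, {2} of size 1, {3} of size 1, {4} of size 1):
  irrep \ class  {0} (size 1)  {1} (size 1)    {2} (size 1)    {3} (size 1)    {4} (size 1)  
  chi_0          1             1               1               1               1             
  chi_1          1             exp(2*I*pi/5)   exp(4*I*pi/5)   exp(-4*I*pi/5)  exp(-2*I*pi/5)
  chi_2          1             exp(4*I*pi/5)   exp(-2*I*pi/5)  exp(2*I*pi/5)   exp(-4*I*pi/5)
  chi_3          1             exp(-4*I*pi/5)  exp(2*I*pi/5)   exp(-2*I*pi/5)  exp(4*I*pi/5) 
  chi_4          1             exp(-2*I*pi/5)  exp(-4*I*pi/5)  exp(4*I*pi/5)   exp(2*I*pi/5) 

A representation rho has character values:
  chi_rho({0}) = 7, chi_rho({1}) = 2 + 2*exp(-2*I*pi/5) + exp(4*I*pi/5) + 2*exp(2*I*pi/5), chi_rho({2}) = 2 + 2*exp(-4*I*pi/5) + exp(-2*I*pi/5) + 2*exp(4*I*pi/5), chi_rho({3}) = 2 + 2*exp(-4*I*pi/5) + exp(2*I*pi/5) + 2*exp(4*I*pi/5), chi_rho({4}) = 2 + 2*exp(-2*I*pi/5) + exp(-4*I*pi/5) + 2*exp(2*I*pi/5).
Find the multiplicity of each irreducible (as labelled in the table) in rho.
Multiplicities: chi_0: 2, chi_1: 2, chi_2: 1, chi_3: 0, chi_4: 2.

Derivation: Use <chi_rho, chi> = (1/|G|) sum_C |C| * chi_rho(C) * conj(chi(C)) with |G| = 5 for each irreducible chi in the table:
  <chi_rho, chi_0> = (1/5)[1*(7)*conj(1) + 1*(2 + 2*exp(-2*I*pi/5) + exp(4*I*pi/5) + 2*exp(2*I*pi/5))*conj(1) + 1*(2 + 2*exp(-4*I*pi/5) + exp(-2*I*pi/5) + 2*exp(4*I*pi/5))*conj(1) + 1*(2 + 2*exp(-4*I*pi/5) + exp(2*I*pi/5) + 2*exp(4*I*pi/5))*conj(1) + 1*(2 + 2*exp(-2*I*pi/5) + exp(-4*I*pi/5) + 2*exp(2*I*pi/5))*conj(1)]
      = (1/5)[(7) + (2 + 2*exp(-2*I*pi/5) + exp(4*I*pi/5) + 2*exp(2*I*pi/5)) + (2 + 2*exp(-4*I*pi/5) + exp(-2*I*pi/5) + 2*exp(4*I*pi/5)) + (2 + 2*exp(-4*I*pi/5) + exp(2*I*pi/5) + 2*exp(4*I*pi/5)) + (2 + 2*exp(-2*I*pi/5) + exp(-4*I*pi/5) + 2*exp(2*I*pi/5))] = 10/5 = 2
  <chi_rho, chi_1> = (1/5)[1*(7)*conj(1) + 1*(2 + 2*exp(-2*I*pi/5) + exp(4*I*pi/5) + 2*exp(2*I*pi/5))*conj(exp(2*I*pi/5)) + 1*(2 + 2*exp(-4*I*pi/5) + exp(-2*I*pi/5) + 2*exp(4*I*pi/5))*conj(exp(4*I*pi/5)) + 1*(2 + 2*exp(-4*I*pi/5) + exp(2*I*pi/5) + 2*exp(4*I*pi/5))*conj(exp(-4*I*pi/5)) + 1*(2 + 2*exp(-2*I*pi/5) + exp(-4*I*pi/5) + 2*exp(2*I*pi/5))*conj(exp(-2*I*pi/5))]
      = (1/5)[(7) + (2 + 2*exp(-2*I*pi/5) + 2*exp(-4*I*pi/5) + exp(2*I*pi/5)) + (2 + 2*exp(-4*I*pi/5) + exp(4*I*pi/5) + 2*exp(2*I*pi/5)) + (2 + 2*exp(-2*I*pi/5) + exp(-4*I*pi/5) + 2*exp(4*I*pi/5)) + (2 + exp(-2*I*pi/5) + 2*exp(4*I*pi/5) + 2*exp(2*I*pi/5))] = 10/5 = 2
  <chi_rho, chi_2> = (1/5)[1*(7)*conj(1) + 1*(2 + 2*exp(-2*I*pi/5) + exp(4*I*pi/5) + 2*exp(2*I*pi/5))*conj(exp(4*I*pi/5)) + 1*(2 + 2*exp(-4*I*pi/5) + exp(-2*I*pi/5) + 2*exp(4*I*pi/5))*conj(exp(-2*I*pi/5)) + 1*(2 + 2*exp(-4*I*pi/5) + exp(2*I*pi/5) + 2*exp(4*I*pi/5))*conj(exp(2*I*pi/5)) + 1*(2 + 2*exp(-2*I*pi/5) + exp(-4*I*pi/5) + 2*exp(2*I*pi/5))*conj(exp(-4*I*pi/5))]
      = (1/5)[(7) + (1 + 2*exp(-2*I*pi/5) + 2*exp(-4*I*pi/5) + 2*exp(4*I*pi/5)) + (1 + 2*exp(-2*I*pi/5) + 2*exp(-4*I*pi/5) + 2*exp(2*I*pi/5)) + (1 + 2*exp(-2*I*pi/5) + 2*exp(4*I*pi/5) + 2*exp(2*I*pi/5)) + (1 + 2*exp(-4*I*pi/5) + 2*exp(4*I*pi/5) + 2*exp(2*I*pi/5))] = 5/5 = 1
  <chi_rho, chi_3> = (1/5)[1*(7)*conj(1) + 1*(2 + 2*exp(-2*I*pi/5) + exp(4*I*pi/5) + 2*exp(2*I*pi/5))*conj(exp(-4*I*pi/5)) + 1*(2 + 2*exp(-4*I*pi/5) + exp(-2*I*pi/5) + 2*exp(4*I*pi/5))*conj(exp(2*I*pi/5)) + 1*(2 + 2*exp(-4*I*pi/5) + exp(2*I*pi/5) + 2*exp(4*I*pi/5))*conj(exp(-2*I*pi/5)) + 1*(2 + 2*exp(-2*I*pi/5) + exp(-4*I*pi/5) + 2*exp(2*I*pi/5))*conj(exp(4*I*pi/5))]
      = (1/5)[(7) + (2*exp(-4*I*pi/5) + exp(-2*I*pi/5) + 2*exp(4*I*pi/5) + 2*exp(2*I*pi/5)) + (2*exp(-2*I*pi/5) + exp(-4*I*pi/5) + 2*exp(4*I*pi/5) + 2*exp(2*I*pi/5)) + (2*exp(-2*I*pi/5) + 2*exp(-4*I*pi/5) + exp(4*I*pi/5) + 2*exp(2*I*pi/5)) + (2*exp(-2*I*pi/5) + 2*exp(-4*I*pi/5) + exp(2*I*pi/5) + 2*exp(4*I*pi/5))] = 0/5 = 0
  <chi_rho, chi_4> = (1/5)[1*(7)*conj(1) + 1*(2 + 2*exp(-2*I*pi/5) + exp(4*I*pi/5) + 2*exp(2*I*pi/5))*conj(exp(-2*I*pi/5)) + 1*(2 + 2*exp(-4*I*pi/5) + exp(-2*I*pi/5) + 2*exp(4*I*pi/5))*conj(exp(-4*I*pi/5)) + 1*(2 + 2*exp(-4*I*pi/5) + exp(2*I*pi/5) + 2*exp(4*I*pi/5))*conj(exp(4*I*pi/5)) + 1*(2 + 2*exp(-2*I*pi/5) + exp(-4*I*pi/5) + 2*exp(2*I*pi/5))*conj(exp(2*I*pi/5))]
      = (1/5)[(7) + (2 + exp(-4*I*pi/5) + 2*exp(4*I*pi/5) + 2*exp(2*I*pi/5)) + (2 + 2*exp(-2*I*pi/5) + exp(2*I*pi/5) + 2*exp(4*I*pi/5)) + (2 + 2*exp(-4*I*pi/5) + exp(-2*I*pi/5) + 2*exp(2*I*pi/5)) + (2 + 2*exp(-2*I*pi/5) + 2*exp(-4*I*pi/5) + exp(4*I*pi/5))] = 10/5 = 2
(Exp terms are combined using exp(i*s)*conj(exp(i*t)) = exp(i*(s-t)), and sums of them are collapsed using the identity that for every m > 1 the m distinct m-th roots of unity sum to 0, e.g. 1 + exp(2*I*pi/3) + exp(-2*I*pi/3) = 0.)
Dimension check: dim(rho) = sum (mult * dim) = 2*1 + 2*1 + 1*1 + 0*1 + 2*1 = 7 = chi_rho(e) = 7.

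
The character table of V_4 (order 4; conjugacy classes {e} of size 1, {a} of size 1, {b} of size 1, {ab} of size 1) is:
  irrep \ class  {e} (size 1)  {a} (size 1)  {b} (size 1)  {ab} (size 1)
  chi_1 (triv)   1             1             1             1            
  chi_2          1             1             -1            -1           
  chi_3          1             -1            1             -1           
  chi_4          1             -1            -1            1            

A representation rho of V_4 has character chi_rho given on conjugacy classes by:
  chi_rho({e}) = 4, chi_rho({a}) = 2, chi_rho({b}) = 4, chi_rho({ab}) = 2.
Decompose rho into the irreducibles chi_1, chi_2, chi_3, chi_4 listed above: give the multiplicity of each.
Multiplicities: chi_1: 3, chi_2: 0, chi_3: 1, chi_4: 0.

Proof sketch: Use <chi_rho, chi> = (1/|G|) sum_C |C| * chi_rho(C) * conj(chi(C)) with |G| = 4 for each irreducible chi in the table:
  <chi_rho, chi_1> = (1/4)[1*(4)*conj(1) + 1*(2)*conj(1) + 1*(4)*conj(1) + 1*(2)*conj(1)]
      = (1/4)[(4) + (2) + (4) + (2)] = 12/4 = 3
  <chi_rho, chi_2> = (1/4)[1*(4)*conj(1) + 1*(2)*conj(1) + 1*(4)*conj(-1) + 1*(2)*conj(-1)]
      = (1/4)[(4) + (2) + (-4) + (-2)] = 0/4 = 0
  <chi_rho, chi_3> = (1/4)[1*(4)*conj(1) + 1*(2)*conj(-1) + 1*(4)*conj(1) + 1*(2)*conj(-1)]
      = (1/4)[(4) + (-2) + (4) + (-2)] = 4/4 = 1
  <chi_rho, chi_4> = (1/4)[1*(4)*conj(1) + 1*(2)*conj(-1) + 1*(4)*conj(-1) + 1*(2)*conj(1)]
      = (1/4)[(4) + (-2) + (-4) + (2)] = 0/4 = 0
Dimension check: dim(rho) = sum (mult * dim) = 3*1 + 0*1 + 1*1 + 0*1 = 4 = chi_rho(e) = 4.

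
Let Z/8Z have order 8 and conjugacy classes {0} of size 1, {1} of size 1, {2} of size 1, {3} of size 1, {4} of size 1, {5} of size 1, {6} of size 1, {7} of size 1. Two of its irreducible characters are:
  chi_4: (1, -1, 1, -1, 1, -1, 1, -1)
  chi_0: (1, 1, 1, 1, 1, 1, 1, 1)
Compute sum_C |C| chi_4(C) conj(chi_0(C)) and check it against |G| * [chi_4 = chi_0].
Sum = 0; so <chi_4, chi_0> = 0 (distinct irreducibles are orthogonal).

Working: Compute term by term over conjugacy classes (|C| * chi_4(C) * conj(chi_0(C))):
  1*(1)*conj(1) + 1*(-1)*conj(1) + 1*(1)*conj(1) + 1*(-1)*conj(1) + 1*(1)*conj(1) + 1*(-1)*conj(1) + 1*(1)*conj(1) + 1*(-1)*conj(1)
  = (1) + (-1) + (1) + (-1) + (1) + (-1) + (1) + (-1)
  = 0.
(Exp terms are combined using exp(i*s)*conj(exp(i*t)) = exp(i*(s-t)), and sums of them are collapsed using the identity that for every m > 1 the m distinct m-th roots of unity sum to 0, e.g. 1 + exp(2*I*pi/3) + exp(-2*I*pi/3) = 0.)
Dividing by |G| = 8 gives 0/8 = 0, matching the row-orthogonality relation <chi_4, chi_0> = [chi_4 = chi_0].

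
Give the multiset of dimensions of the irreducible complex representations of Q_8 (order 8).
Dimensions: 1, 1, 1, 1, 2

Derivation: There are 5 irreducibles (= number of conjugacy classes). Their dimensions d_i satisfy sum d_i^2 = |G| = 8: 1 + 1 + 1 + 1 + 4 = 8.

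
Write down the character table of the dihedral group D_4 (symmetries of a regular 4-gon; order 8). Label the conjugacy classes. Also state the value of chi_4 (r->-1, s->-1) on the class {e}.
Conjugacy classes: {e} of size 1, {r^2} of size 1, {r^1, r^3} of size 2, {s, sr^2, ...} of size 2, {sr, sr^3, ...} of size 2.
Character table:
  irrep \ class              {e} (size 1)  {r^2} (size 1)  {r^1, r^3} (size 2)  {s, sr^2, ...} (size 2)  {sr, sr^3, ...} (size 2)
  chi_1 (triv)               1             1               1                    1                        1                       
  chi_2 (sign: r->1, s->-1)  1             1               1                    -1                       -1                      
  chi_3 (r->-1, s->1)        1             1               -1                   1                        -1                      
  chi_4 (r->-1, s->-1)       1             1               -1                   -1                       1                       
  chi_5 (2d, j=1)            2             -2              0                    0                        0                       

Spot check: chi_4 (r->-1, s->-1) on {e} = 1.

D_4 has order 2*4 = 8 with 5 conjugacy classes, hence 5 irreducibles. Sum of squared dims 1 + 1 + 1 + 1 + 4 = 8 = |G|. Linear characters come from the abelianisation; the 2-dimensional irreps have character r^k -> 2*cos(2*pi*j*k/4), reflections -> 0.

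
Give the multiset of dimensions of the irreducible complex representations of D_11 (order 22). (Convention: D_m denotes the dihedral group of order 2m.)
Dimensions: 1, 1, 2, 2, 2, 2, 2

Why: There are 7 irreducibles (= number of conjugacy classes). Their dimensions d_i satisfy sum d_i^2 = |G| = 22: 1 + 1 + 4 + 4 + 4 + 4 + 4 = 22.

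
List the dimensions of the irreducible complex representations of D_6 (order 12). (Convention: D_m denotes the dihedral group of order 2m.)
Dimensions: 1, 1, 1, 1, 2, 2

Proof sketch: There are 6 irreducibles (= number of conjugacy classes). Their dimensions d_i satisfy sum d_i^2 = |G| = 12: 1 + 1 + 1 + 1 + 4 + 4 = 12.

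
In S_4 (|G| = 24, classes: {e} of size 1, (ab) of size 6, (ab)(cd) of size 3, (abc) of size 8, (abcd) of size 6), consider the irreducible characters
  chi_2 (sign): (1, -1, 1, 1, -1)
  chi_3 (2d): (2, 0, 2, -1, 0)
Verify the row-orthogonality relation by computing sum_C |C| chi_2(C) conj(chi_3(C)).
Sum = 0; so <chi_2, chi_3> = 0 (distinct irreducibles are orthogonal).

Proof sketch: Compute term by term over conjugacy classes (|C| * chi_2(C) * conj(chi_3(C))):
  1*(1)*conj(2) + 6*(-1)*conj(0) + 3*(1)*conj(2) + 8*(1)*conj(-1) + 6*(-1)*conj(0)
  = (2) + (0) + (6) + (-8) + (0)
  = 0.
Dividing by |G| = 24 gives 0/24 = 0, matching the row-orthogonality relation <chi_2, chi_3> = [chi_2 = chi_3].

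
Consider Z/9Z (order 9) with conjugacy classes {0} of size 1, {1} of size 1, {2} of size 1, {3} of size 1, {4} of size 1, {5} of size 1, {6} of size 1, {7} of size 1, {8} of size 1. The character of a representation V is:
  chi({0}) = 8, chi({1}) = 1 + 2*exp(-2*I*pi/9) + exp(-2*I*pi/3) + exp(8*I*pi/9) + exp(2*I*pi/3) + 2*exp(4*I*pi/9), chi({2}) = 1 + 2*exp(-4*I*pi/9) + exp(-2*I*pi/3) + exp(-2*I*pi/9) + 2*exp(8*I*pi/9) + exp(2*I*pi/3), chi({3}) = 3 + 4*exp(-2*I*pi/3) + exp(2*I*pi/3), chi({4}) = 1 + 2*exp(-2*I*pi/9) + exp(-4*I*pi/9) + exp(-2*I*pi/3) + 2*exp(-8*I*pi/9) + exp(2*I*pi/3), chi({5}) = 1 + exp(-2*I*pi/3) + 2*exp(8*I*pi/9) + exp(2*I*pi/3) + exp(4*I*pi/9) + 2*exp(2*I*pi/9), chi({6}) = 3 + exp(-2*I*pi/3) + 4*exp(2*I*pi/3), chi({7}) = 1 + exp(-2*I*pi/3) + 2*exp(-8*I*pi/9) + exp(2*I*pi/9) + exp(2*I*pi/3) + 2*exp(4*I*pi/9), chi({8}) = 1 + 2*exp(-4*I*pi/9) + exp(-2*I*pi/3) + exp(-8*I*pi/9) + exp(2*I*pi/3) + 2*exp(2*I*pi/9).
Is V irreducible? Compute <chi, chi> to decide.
Not irreducible (reducible): <chi, chi> = 12 > 1.

Justification: <chi, chi> = (1/|G|) sum_C |C| * |chi(C)|^2 = (1/9)[1*|8|^2 + 1*|1 + 2*exp(-2*I*pi/9) + exp(-2*I*pi/3) + exp(8*I*pi/9) + exp(2*I*pi/3) + 2*exp(4*I*pi/9)|^2 + 1*|1 + 2*exp(-4*I*pi/9) + exp(-2*I*pi/3) + exp(-2*I*pi/9) + 2*exp(8*I*pi/9) + exp(2*I*pi/3)|^2 + 1*|3 + 4*exp(-2*I*pi/3) + exp(2*I*pi/3)|^2 + 1*|1 + 2*exp(-2*I*pi/9) + exp(-4*I*pi/9) + exp(-2*I*pi/3) + 2*exp(-8*I*pi/9) + exp(2*I*pi/3)|^2 + 1*|1 + exp(-2*I*pi/3) + 2*exp(8*I*pi/9) + exp(2*I*pi/3) + exp(4*I*pi/9) + 2*exp(2*I*pi/9)|^2 + 1*|3 + exp(-2*I*pi/3) + 4*exp(2*I*pi/3)|^2 + 1*|1 + exp(-2*I*pi/3) + 2*exp(-8*I*pi/9) + exp(2*I*pi/9) + exp(2*I*pi/3) + 2*exp(4*I*pi/9)|^2 + 1*|1 + 2*exp(-4*I*pi/9) + exp(-2*I*pi/3) + exp(-8*I*pi/9) + exp(2*I*pi/3) + 2*exp(2*I*pi/9)|^2]
  = (1/9)[(64) + (12 + 7*exp(-4*I*pi/9) + 7*exp(-2*I*pi/3) + 5*exp(-2*I*pi/9) + 7*exp(-8*I*pi/9) + 7*exp(8*I*pi/9) + 5*exp(2*I*pi/9) + 7*exp(2*I*pi/3) + 7*exp(4*I*pi/9)) + (12 + 7*exp(-2*I*pi/3) + 5*exp(-4*I*pi/9) + 7*exp(-2*I*pi/9) + 7*exp(-8*I*pi/9) + 7*exp(8*I*pi/9) + 7*exp(2*I*pi/9) + 5*exp(4*I*pi/9) + 7*exp(2*I*pi/3)) + (7) + (12 + 7*exp(-4*I*pi/9) + 7*exp(-2*I*pi/3) + 7*exp(-2*I*pi/9) + 5*exp(-8*I*pi/9) + 5*exp(8*I*pi/9) + 7*exp(2*I*pi/9) + 7*exp(2*I*pi/3) + 7*exp(4*I*pi/9)) + (12 + 7*exp(-4*I*pi/9) + 7*exp(-2*I*pi/3) + 7*exp(-2*I*pi/9) + 5*exp(-8*I*pi/9) + 5*exp(8*I*pi/9) + 7*exp(2*I*pi/9) + 7*exp(2*I*pi/3) + 7*exp(4*I*pi/9)) + (7) + (12 + 7*exp(-2*I*pi/3) + 5*exp(-4*I*pi/9) + 7*exp(-2*I*pi/9) + 7*exp(-8*I*pi/9) + 7*exp(8*I*pi/9) + 7*exp(2*I*pi/9) + 5*exp(4*I*pi/9) + 7*exp(2*I*pi/3)) + (12 + 7*exp(-4*I*pi/9) + 7*exp(-2*I*pi/3) + 5*exp(-2*I*pi/9) + 7*exp(-8*I*pi/9) + 7*exp(8*I*pi/9) + 5*exp(2*I*pi/9) + 7*exp(2*I*pi/3) + 7*exp(4*I*pi/9))] = 108/9 = 12.
(Exp terms are combined using exp(i*s)*conj(exp(i*t)) = exp(i*(s-t)), and sums of them are collapsed using the identity that for every m > 1 the m distinct m-th roots of unity sum to 0, e.g. 1 + exp(2*I*pi/3) + exp(-2*I*pi/3) = 0.)
A character is irreducible iff <chi, chi> = 1, so this representation is reducible.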